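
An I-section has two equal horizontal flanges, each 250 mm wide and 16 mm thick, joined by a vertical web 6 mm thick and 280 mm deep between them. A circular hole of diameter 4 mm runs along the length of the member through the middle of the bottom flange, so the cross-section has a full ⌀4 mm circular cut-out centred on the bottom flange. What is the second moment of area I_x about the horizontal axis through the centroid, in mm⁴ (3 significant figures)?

Split into non-overlapping primitives; take the origin at the lower-left of the bounding box.
Bottom flange: 250 × 16, A = 4 000 mm², y = 8 mm, Ī = 85 333 mm⁴.
Web: 6 × 280, A = 1 680 mm², y = 156 mm, Ī = 10 976 000 mm⁴.
Top flange: 250 × 16, A = 4 000 mm², y = 304 mm, Ī = 85 333 mm⁴.
Hole (subtracted): ⌀4, A = 12.566 mm², y = 8 mm, Ī = 12.566 mm⁴.
Centroid: ȳ = ΣA·y / ΣA = 156.19 mm.
Transfer each piece to the horizontal axis through the centroid using Ī + A·d² with d = y − 156.19:
  bottom flange: d = -148.19 mm → contributes +87 929 260 mm⁴
  web: d = -0.19238 mm → contributes +10 976 062 mm⁴
  top flange: d = 147.81 mm → contributes +87 473 703 mm⁴
  hole: d = -148.19 mm → contributes −275 982 mm⁴
Total I = 186 103 043 mm⁴.

I_x ≈ 1.86 × 10⁸ mm⁴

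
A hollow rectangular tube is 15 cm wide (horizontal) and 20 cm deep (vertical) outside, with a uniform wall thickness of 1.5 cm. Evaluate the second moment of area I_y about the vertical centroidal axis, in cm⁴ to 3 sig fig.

I_y ≈ 3180 cm⁴

Decompose the section into non-overlapping parts with the origin at the bottom-left of its bounding rectangle.
Outer rectangle: 15 × 20, A = 300 cm², x = 7.5 cm, Ī = 5 625 cm⁴.
Inner void (subtracted): 12 × 17, A = 204 cm², x = 7.5 cm, Ī = 2 448 cm⁴.
By symmetry the centroid is at mid-width, x̄ = 7.5 cm.
All pieces are centred on the vertical centroidal axis, so I = ΣĪ (holes subtracted) = 3 177 cm⁴.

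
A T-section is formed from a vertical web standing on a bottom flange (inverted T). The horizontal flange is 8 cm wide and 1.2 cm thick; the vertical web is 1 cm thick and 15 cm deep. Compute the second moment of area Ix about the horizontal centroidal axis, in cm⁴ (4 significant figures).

Ix ≈ 666.5 cm⁴

Treat the section as a set of non-overlapping primitives; coordinates are from the bounding-box lower-left.
Flange: 8 × 1.2, A = 9.6 cm², y = 0.6 cm, Ī = 1.152 cm⁴.
Web: 1 × 15, A = 15 cm², y = 8.7 cm, Ī = 281.25 cm⁴.
Centroid: ȳ = ΣA·y / ΣA = 5.53902 cm.
Transfer each piece to the horizontal centroidal axis using Ī + A·d² with d = y − 5.53902:
  flange: d = -4.93902 cm → contributes +235.334 cm⁴
  web: d = 3.16098 cm → contributes +431.127 cm⁴
Total I = 666.461 cm⁴.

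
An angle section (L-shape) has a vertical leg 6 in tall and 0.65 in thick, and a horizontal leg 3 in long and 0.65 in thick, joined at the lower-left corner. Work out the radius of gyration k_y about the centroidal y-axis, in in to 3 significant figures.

Split into non-overlapping primitives; take the origin at the lower-left of the bounding box.
Vertical leg: 0.65 × 6, A = 3.9 in², x = 0.325 in, Ī = 0.13731 in⁴.
Horizontal leg (remainder): 2.35 × 0.65, A = 1.5275 in², x = 1.825 in, Ī = 0.70297 in⁴.
Centroid: x̄ = ΣA·x / ΣA = 0.74716 in.
Transfer each piece to the centroidal y-axis using Ī + A·d² with d = x − 0.74716:
  vertical leg: d = -0.42216 in → contributes +0.83235 in⁴
  horizontal leg (remainder): d = 1.0778 in → contributes +2.4775 in⁴
Total I = 3.3099 in⁴.
Radius of gyration: k = √(I/A) = √(3.3099 / 5.4275) = 0.78092 in.

k_y ≈ 0.781 in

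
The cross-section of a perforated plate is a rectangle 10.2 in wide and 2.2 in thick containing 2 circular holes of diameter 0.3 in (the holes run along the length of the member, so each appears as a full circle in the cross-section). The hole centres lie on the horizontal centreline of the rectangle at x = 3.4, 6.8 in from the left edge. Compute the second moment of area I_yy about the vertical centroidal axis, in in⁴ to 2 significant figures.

Split into non-overlapping primitives; take the origin at the lower-left of the bounding box.
Plate: 10.2 × 2.2, A = 22.44 in², x = 5.1 in, Ī = 194.6 in⁴.
Hole 1 (subtracted): ⌀0.3, A = 0.07069 in², x = 3.4 in, Ī = 0.0003976 in⁴.
Hole 2 (subtracted): ⌀0.3, A = 0.07069 in², x = 6.8 in, Ī = 0.0003976 in⁴.
By symmetry the centroid is at mid-width, x̄ = 5.1 in.
Transfer each piece to the vertical centroidal axis using Ī + A·d² with d = x − 5.1:
  plate: d = 0 in → contributes +194.6 in⁴
  hole 1: d = -1.7 in → contributes −0.2047 in⁴
  hole 2: d = 1.7 in → contributes −0.2047 in⁴
Total I = 194.1 in⁴.

I_yy ≈ 190 in⁴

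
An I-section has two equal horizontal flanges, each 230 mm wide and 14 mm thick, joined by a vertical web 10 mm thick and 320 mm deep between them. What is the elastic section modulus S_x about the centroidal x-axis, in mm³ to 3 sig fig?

S_x ≈ 1.19 × 10⁶ mm³

Decompose the section into non-overlapping parts with the origin at the bottom-left of its bounding rectangle.
Bottom flange: 230 × 14, A = 3 220 mm², y = 7 mm, Ī = 52 593 mm⁴.
Web: 10 × 320, A = 3 200 mm², y = 174 mm, Ī = 27 306 667 mm⁴.
Top flange: 230 × 14, A = 3 220 mm², y = 341 mm, Ī = 52 593 mm⁴.
By symmetry the centroid is at mid-height, ȳ = 174 mm.
Transfer each piece to the centroidal x-axis using Ī + A·d² with d = y − 174:
  bottom flange: d = -167 mm → contributes +89 855 173 mm⁴
  web: d = 0 mm → contributes +27 306 667 mm⁴
  top flange: d = 167 mm → contributes +89 855 173 mm⁴
Total I = 207 017 013 mm⁴.
Extreme fibre distance c = 174 mm; S = I/c = 1 189 753 mm³.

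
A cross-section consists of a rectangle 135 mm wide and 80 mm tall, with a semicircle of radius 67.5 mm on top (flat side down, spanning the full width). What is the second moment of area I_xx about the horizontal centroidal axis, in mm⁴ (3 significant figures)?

Decompose the section into non-overlapping parts with the origin at the bottom-left of its bounding rectangle.
Rectangular body: 135 × 80, A = 10 800 mm², y = 40 mm, Ī = 5 760 000 mm⁴.
Semicircular cap: semicircle r = 67.5, A = 7156.9 mm², y = 108.65 mm, Ī = 2 278 490 mm⁴.
Centroid: ȳ = ΣA·y / ΣA = 67.36 mm.
Transfer each piece to the horizontal centroidal axis using Ī + A·d² with d = y − 67.36:
  rectangular body: d = -27.36 mm → contributes +13 844 781 mm⁴
  semicircular cap: d = 41.288 mm → contributes +14 478 625 mm⁴
Total I = 28 323 406 mm⁴.

I_xx ≈ 2.83 × 10⁷ mm⁴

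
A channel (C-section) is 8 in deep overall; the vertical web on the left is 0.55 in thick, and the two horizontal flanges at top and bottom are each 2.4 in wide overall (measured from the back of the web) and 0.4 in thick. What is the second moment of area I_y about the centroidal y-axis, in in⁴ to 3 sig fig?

Break the section into simple shapes (no overlaps), measuring from the bottom-left corner of the bounding box.
Web: 0.55 × 8, A = 4.4 in², x = 0.275 in, Ī = 0.11092 in⁴.
Top flange (beyond web): 1.85 × 0.4, A = 0.74 in², x = 1.475 in, Ī = 0.21105 in⁴.
Bottom flange (beyond web): 1.85 × 0.4, A = 0.74 in², x = 1.475 in, Ī = 0.21105 in⁴.
Centroid: x̄ = ΣA·x / ΣA = 0.57704 in.
Transfer each piece to the centroidal y-axis using Ī + A·d² with d = x − 0.57704:
  web: d = -0.30204 in → contributes +0.51232 in⁴
  top flange (beyond web): d = 0.89796 in → contributes +0.80774 in⁴
  bottom flange (beyond web): d = 0.89796 in → contributes +0.80774 in⁴
Total I = 2.1278 in⁴.

I_y ≈ 2.13 in⁴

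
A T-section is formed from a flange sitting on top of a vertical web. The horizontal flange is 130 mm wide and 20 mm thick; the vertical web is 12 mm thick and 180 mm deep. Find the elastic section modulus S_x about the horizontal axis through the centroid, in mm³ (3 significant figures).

S_x ≈ 1.23 × 10⁵ mm³

Treat the section as a set of non-overlapping primitives; coordinates are from the bounding-box lower-left.
Flange: 130 × 20, A = 2 600 mm², y = 190 mm, Ī = 86 667 mm⁴.
Web: 12 × 180, A = 2 160 mm², y = 90 mm, Ī = 5 832 000 mm⁴.
Centroid: ȳ = ΣA·y / ΣA = 144.62 mm.
Transfer each piece to the horizontal axis through the centroid using Ī + A·d² with d = y − 144.62:
  flange: d = 45.378 mm → contributes +5 440 526 mm⁴
  web: d = -54.622 mm → contributes +12 276 460 mm⁴
Total I = 17 716 986 mm⁴.
Extreme fibre distance c = 144.62 mm; S = I/c = 122 506 mm³.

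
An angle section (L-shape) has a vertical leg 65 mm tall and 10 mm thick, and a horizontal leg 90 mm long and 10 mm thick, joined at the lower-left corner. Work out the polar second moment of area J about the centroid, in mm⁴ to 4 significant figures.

J ≈ 1.665 × 10⁶ mm⁴

Decompose the section into non-overlapping parts with the origin at the bottom-left of its bounding rectangle.
Vertical leg: 10 × 65, A = 650 mm², y = 32.5 mm, Ī = 228 854 mm⁴.
Horizontal leg (remainder): 80 × 10, A = 800 mm², y = 5 mm, Ī = 6666.67 mm⁴.
Centroid: ȳ = ΣA·y / ΣA = 17.3276 mm.
Transfer each piece to the centroidal x-axis using Ī + A·d² with d = y − 17.3276:
  vertical leg: d = 15.1724 mm → contributes +378 486 mm⁴
  horizontal leg (remainder): d = -12.3276 mm → contributes +128 242 mm⁴
Total I = 506 728 mm⁴.
For the y-axis: x̄ = 29.8276 mm.
Repeating about the centroidal y-axis gives I_y = 1 158 290 mm⁴.
Polar second moment: J = I_x + I_y = 1 665 018 mm⁴.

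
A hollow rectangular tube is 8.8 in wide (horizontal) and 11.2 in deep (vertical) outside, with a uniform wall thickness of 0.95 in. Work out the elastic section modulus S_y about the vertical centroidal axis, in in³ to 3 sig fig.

S_y ≈ 86.7 in³

Treat the section as a set of non-overlapping primitives; coordinates are from the bounding-box lower-left.
Outer rectangle: 8.8 × 11.2, A = 98.56 in², x = 4.4 in, Ī = 636.04 in⁴.
Inner void (subtracted): 6.9 × 9.3, A = 64.17 in², x = 4.4 in, Ī = 254.59 in⁴.
By symmetry the centroid is at mid-width, x̄ = 4.4 in.
All pieces are centred on the vertical centroidal axis, so I = ΣĪ (holes subtracted) = 381.45 in⁴.
Extreme fibre distance c = 4.4 in; S = I/c = 86.692 in³.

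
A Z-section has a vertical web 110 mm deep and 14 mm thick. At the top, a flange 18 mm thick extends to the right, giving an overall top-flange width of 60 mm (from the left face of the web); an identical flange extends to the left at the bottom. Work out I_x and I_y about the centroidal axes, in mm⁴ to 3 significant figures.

Decompose the section into non-overlapping parts with the origin at the bottom-left of its bounding rectangle.
Web: 14 × 110, A = 1 540 mm², y = 55 mm, Ī = 1 552 833 mm⁴.
Top flange (beyond web): 46 × 18, A = 828 mm², y = 101 mm, Ī = 22 356 mm⁴.
Bottom flange (beyond web): 46 × 18, A = 828 mm², y = 9 mm, Ī = 22 356 mm⁴.
Centroid: ȳ = ΣA·y / ΣA = 55 mm.
Transfer each piece to the centroidal x-axis using Ī + A·d² with d = y − 55:
  web: d = 0 mm → contributes +1 552 833 mm⁴
  top flange (beyond web): d = 46 mm → contributes +1 774 404 mm⁴
  bottom flange (beyond web): d = -46 mm → contributes +1 774 404 mm⁴
Total I = 5 101 641 mm⁴.
For the y-axis: x̄ = 53 mm.
Repeating about the centroidal y-axis gives I_y = 1 807 561 mm⁴.

I_x ≈ 5.10 × 10⁶ mm⁴, I_y ≈ 1.81 × 10⁶ mm⁴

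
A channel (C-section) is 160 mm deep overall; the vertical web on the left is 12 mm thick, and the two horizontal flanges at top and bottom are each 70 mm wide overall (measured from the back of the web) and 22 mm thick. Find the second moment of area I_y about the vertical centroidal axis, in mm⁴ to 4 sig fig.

Break the section into simple shapes (no overlaps), measuring from the bottom-left corner of the bounding box.
Web: 12 × 160, A = 1 920 mm², x = 6 mm, Ī = 23 040 mm⁴.
Top flange (beyond web): 58 × 22, A = 1 276 mm², x = 41 mm, Ī = 357 705 mm⁴.
Bottom flange (beyond web): 58 × 22, A = 1 276 mm², x = 41 mm, Ī = 357 705 mm⁴.
Centroid: x̄ = ΣA·x / ΣA = 25.9732 mm.
Transfer each piece to the vertical centroidal axis using Ī + A·d² with d = x − 25.9732:
  web: d = -19.9732 mm → contributes +788 981 mm⁴
  top flange (beyond web): d = 15.0268 mm → contributes +645 833 mm⁴
  bottom flange (beyond web): d = 15.0268 mm → contributes +645 833 mm⁴
Total I = 2 080 647 mm⁴.

I_y ≈ 2.081 × 10⁶ mm⁴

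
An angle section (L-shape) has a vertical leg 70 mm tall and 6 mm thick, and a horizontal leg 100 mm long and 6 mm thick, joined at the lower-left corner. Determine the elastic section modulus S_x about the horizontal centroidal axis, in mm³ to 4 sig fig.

S_x ≈ 7868 mm³

Break the section into simple shapes (no overlaps), measuring from the bottom-left corner of the bounding box.
Vertical leg: 6 × 70, A = 420 mm², y = 35 mm, Ī = 171 500 mm⁴.
Horizontal leg (remainder): 94 × 6, A = 564 mm², y = 3 mm, Ī = 1 692 mm⁴.
Centroid: ȳ = ΣA·y / ΣA = 16.6585 mm.
Transfer each piece to the horizontal centroidal axis using Ī + A·d² with d = y − 16.6585:
  vertical leg: d = 18.3415 mm → contributes +312 792 mm⁴
  horizontal leg (remainder): d = -13.6585 mm → contributes +106 909 mm⁴
Total I = 419 701 mm⁴.
Extreme fibre distance c = 53.3415 mm; S = I/c = 7868.2 mm³.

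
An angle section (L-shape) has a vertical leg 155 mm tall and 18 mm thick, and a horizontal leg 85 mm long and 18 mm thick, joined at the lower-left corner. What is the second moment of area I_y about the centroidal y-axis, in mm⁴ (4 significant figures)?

I_y ≈ 2.047 × 10⁶ mm⁴

Treat the section as a set of non-overlapping primitives; coordinates are from the bounding-box lower-left.
Vertical leg: 18 × 155, A = 2 790 mm², x = 9 mm, Ī = 75 330 mm⁴.
Horizontal leg (remainder): 67 × 18, A = 1 206 mm², x = 51.5 mm, Ī = 451 145 mm⁴.
Centroid: x̄ = ΣA·x / ΣA = 21.8266 mm.
Transfer each piece to the centroidal y-axis using Ī + A·d² with d = x − 21.8266:
  vertical leg: d = -12.8266 mm → contributes +534 344 mm⁴
  horizontal leg (remainder): d = 29.6734 mm → contributes +1 513 042 mm⁴
Total I = 2 047 386 mm⁴.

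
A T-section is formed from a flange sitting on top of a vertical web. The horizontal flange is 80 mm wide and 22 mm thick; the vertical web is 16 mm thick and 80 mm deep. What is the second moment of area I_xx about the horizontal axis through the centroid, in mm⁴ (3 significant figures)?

I_xx ≈ 2.68 × 10⁶ mm⁴

Break the section into simple shapes (no overlaps), measuring from the bottom-left corner of the bounding box.
Flange: 80 × 22, A = 1 760 mm², y = 91 mm, Ī = 70 987 mm⁴.
Web: 16 × 80, A = 1 280 mm², y = 40 mm, Ī = 682 667 mm⁴.
Centroid: ȳ = ΣA·y / ΣA = 69.526 mm.
Transfer each piece to the horizontal axis through the centroid using Ī + A·d² with d = y − 69.526:
  flange: d = 21.474 mm → contributes +882 556 mm⁴
  web: d = -29.526 mm → contributes +1 798 575 mm⁴
Total I = 2 681 131 mm⁴.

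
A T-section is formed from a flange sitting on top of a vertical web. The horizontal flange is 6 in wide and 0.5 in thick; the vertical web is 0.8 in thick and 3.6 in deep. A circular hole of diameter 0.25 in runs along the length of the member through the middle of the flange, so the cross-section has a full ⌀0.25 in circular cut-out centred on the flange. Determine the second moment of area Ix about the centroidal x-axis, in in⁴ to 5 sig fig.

Ix ≈ 9.2979 in⁴

Split into non-overlapping primitives; take the origin at the lower-left of the bounding box.
Flange: 6 × 0.5, A = 3 in², y = 3.85 in, Ī = 0.0625 in⁴.
Web: 0.8 × 3.6, A = 2.88 in², y = 1.8 in, Ī = 3.1104 in⁴.
Hole (subtracted): ⌀0.25, A = 0.04908739 in², y = 3.85 in, Ī = 0.0001917476 in⁴.
Centroid: ȳ = ΣA·y / ΣA = 2.837466 in.
Transfer each piece to the centroidal x-axis using Ī + A·d² with d = y − 2.837466:
  flange: d = 1.012534 in → contributes +3.138178 in⁴
  web: d = -1.037466 in → contributes +6.210244 in⁴
  hole: d = 1.012534 in → contributes −0.05051741 in⁴
Total I = 9.297905 in⁴.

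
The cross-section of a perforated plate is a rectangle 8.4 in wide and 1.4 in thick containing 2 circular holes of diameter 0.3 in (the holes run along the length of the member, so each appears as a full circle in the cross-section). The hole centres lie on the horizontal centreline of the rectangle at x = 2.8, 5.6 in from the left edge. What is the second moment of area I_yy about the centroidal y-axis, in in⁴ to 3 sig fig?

Break the section into simple shapes (no overlaps), measuring from the bottom-left corner of the bounding box.
Plate: 8.4 × 1.4, A = 11.76 in², x = 4.2 in, Ī = 69.149 in⁴.
Hole 1 (subtracted): ⌀0.3, A = 0.070686 in², x = 2.8 in, Ī = 0.00039761 in⁴.
Hole 2 (subtracted): ⌀0.3, A = 0.070686 in², x = 5.6 in, Ī = 0.00039761 in⁴.
By symmetry the centroid is at mid-width, x̄ = 4.2 in.
Transfer each piece to the centroidal y-axis using Ī + A·d² with d = x − 4.2:
  plate: d = 0 in → contributes +69.149 in⁴
  hole 1: d = -1.4 in → contributes −0.13894 in⁴
  hole 2: d = 1.4 in → contributes −0.13894 in⁴
Total I = 68.871 in⁴.

I_yy ≈ 68.9 in⁴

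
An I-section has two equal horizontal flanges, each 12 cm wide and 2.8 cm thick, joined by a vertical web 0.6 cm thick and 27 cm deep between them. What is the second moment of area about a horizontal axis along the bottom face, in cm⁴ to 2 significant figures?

I_base ≈ 3.8 × 10⁴ cm⁴

Decompose the section into non-overlapping parts with the origin at the bottom-left of its bounding rectangle.
Bottom flange: 12 × 2.8, A = 33.6 cm², y = 1.4 cm, Ī = 21.95 cm⁴.
Web: 0.6 × 27, A = 16.2 cm², y = 16.3 cm, Ī = 984.2 cm⁴.
Top flange: 12 × 2.8, A = 33.6 cm², y = 31.2 cm, Ī = 21.95 cm⁴.
Transfer each piece to a horizontal axis along the bottom face using Ī + A·d² with d = y − 0:
  bottom flange: d = 1.4 cm → contributes +87.81 cm⁴
  web: d = 16.3 cm → contributes +5 288 cm⁴
  top flange: d = 31.2 cm → contributes +32 730 cm⁴
Total I = 38 106 cm⁴.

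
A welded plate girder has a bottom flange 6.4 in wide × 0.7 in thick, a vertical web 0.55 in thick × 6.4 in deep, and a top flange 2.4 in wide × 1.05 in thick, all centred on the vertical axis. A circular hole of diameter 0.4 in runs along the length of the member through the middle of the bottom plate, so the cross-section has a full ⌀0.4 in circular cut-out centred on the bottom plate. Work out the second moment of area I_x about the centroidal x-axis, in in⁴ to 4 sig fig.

Split into non-overlapping primitives; take the origin at the lower-left of the bounding box.
Bottom plate: 6.4 × 0.7, A = 4.48 in², y = 0.35 in, Ī = 0.182933 in⁴.
Web plate: 0.55 × 6.4, A = 3.52 in², y = 3.9 in, Ī = 12.0149 in⁴.
Top plate: 2.4 × 1.05, A = 2.52 in², y = 7.625 in, Ī = 0.231525 in⁴.
Hole (subtracted): ⌀0.4, A = 0.125664 in², y = 0.35 in, Ī = 0.00125664 in⁴.
Centroid: ȳ = ΣA·y / ΣA = 3.31594 in.
Transfer each piece to the centroidal x-axis using Ī + A·d² with d = y − 3.31594:
  bottom plate: d = -2.96594 in → contributes +39.5927 in⁴
  web plate: d = 0.584058 in → contributes +13.2157 in⁴
  top plate: d = 4.30906 in → contributes +47.0228 in⁴
  hole: d = -2.96594 in → contributes −1.1067 in⁴
Total I = 98.7245 in⁴.

I_x ≈ 98.72 in⁴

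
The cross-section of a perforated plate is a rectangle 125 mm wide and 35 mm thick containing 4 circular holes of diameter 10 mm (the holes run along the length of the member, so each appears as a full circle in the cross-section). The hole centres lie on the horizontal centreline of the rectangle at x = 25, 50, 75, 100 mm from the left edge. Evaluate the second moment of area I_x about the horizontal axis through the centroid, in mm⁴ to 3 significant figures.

Break the section into simple shapes (no overlaps), measuring from the bottom-left corner of the bounding box.
Plate: 125 × 35, A = 4 375 mm², y = 17.5 mm, Ī = 446 615 mm⁴.
Hole 1 (subtracted): ⌀10, A = 78.54 mm², y = 17.5 mm, Ī = 490.87 mm⁴.
Hole 2 (subtracted): ⌀10, A = 78.54 mm², y = 17.5 mm, Ī = 490.87 mm⁴.
Hole 3 (subtracted): ⌀10, A = 78.54 mm², y = 17.5 mm, Ī = 490.87 mm⁴.
Hole 4 (subtracted): ⌀10, A = 78.54 mm², y = 17.5 mm, Ī = 490.87 mm⁴.
By symmetry the centroid is at mid-height, ȳ = 17.5 mm.
All pieces are centred on the horizontal axis through the centroid, so I = ΣĪ (holes subtracted) = 444 651 mm⁴.

I_x ≈ 4.45 × 10⁵ mm⁴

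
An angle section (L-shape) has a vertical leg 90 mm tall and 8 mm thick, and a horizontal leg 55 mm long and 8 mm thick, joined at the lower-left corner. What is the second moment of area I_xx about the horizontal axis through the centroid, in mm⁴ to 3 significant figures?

I_xx ≈ 9.03 × 10⁵ mm⁴

Split into non-overlapping primitives; take the origin at the lower-left of the bounding box.
Vertical leg: 8 × 90, A = 720 mm², y = 45 mm, Ī = 486 000 mm⁴.
Horizontal leg (remainder): 47 × 8, A = 376 mm², y = 4 mm, Ī = 2005.3 mm⁴.
Centroid: ȳ = ΣA·y / ΣA = 30.934 mm.
Transfer each piece to the horizontal axis through the centroid using Ī + A·d² with d = y − 30.934:
  vertical leg: d = 14.066 mm → contributes +628 447 mm⁴
  horizontal leg (remainder): d = -26.934 mm → contributes +274 777 mm⁴
Total I = 903 225 mm⁴.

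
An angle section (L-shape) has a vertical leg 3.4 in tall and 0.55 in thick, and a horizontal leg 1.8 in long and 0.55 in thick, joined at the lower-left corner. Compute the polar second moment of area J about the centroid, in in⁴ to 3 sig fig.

Treat the section as a set of non-overlapping primitives; coordinates are from the bounding-box lower-left.
Vertical leg: 0.55 × 3.4, A = 1.87 in², y = 1.7 in, Ī = 1.8014 in⁴.
Horizontal leg (remainder): 1.25 × 0.55, A = 0.6875 in², y = 0.275 in, Ī = 0.017331 in⁴.
Centroid: ȳ = ΣA·y / ΣA = 1.3169 in.
Transfer each piece to the centroidal x-axis using Ī + A·d² with d = y − 1.3169:
  vertical leg: d = 0.38306 in → contributes +2.0758 in⁴
  horizontal leg (remainder): d = -1.0419 in → contributes +0.7637 in⁴
Total I = 2.8395 in⁴.
For the y-axis: x̄ = 0.51694 in.
Repeating about the centroidal y-axis gives I_y = 0.54384 in⁴.
Polar second moment: J = I_x + I_y = 3.3834 in⁴.

J ≈ 3.38 in⁴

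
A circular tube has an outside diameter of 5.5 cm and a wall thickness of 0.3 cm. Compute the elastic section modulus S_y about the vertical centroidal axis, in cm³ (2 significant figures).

S_y ≈ 6.0 cm³

Break the section into simple shapes (no overlaps), measuring from the bottom-left corner of the bounding box.
Outer circle: ⌀5.5, A = 23.76 cm², x = 2.75 cm, Ī = 44.92 cm⁴.
Bore (subtracted): ⌀4.9, A = 18.86 cm², x = 2.75 cm, Ī = 28.3 cm⁴.
By symmetry the centroid is at mid-width, x̄ = 2.75 cm.
All pieces are centred on the vertical centroidal axis, so I = ΣĪ (holes subtracted) = 16.62 cm⁴.
Extreme fibre distance c = 2.75 cm; S = I/c = 6.044 cm³.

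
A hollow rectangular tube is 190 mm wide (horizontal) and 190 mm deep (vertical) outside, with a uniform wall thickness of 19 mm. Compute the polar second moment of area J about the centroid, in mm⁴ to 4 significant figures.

Split into non-overlapping primitives; take the origin at the lower-left of the bounding box.
Outer rectangle: 190 × 190, A = 36 100 mm², y = 95 mm, Ī = 108 600 833 mm⁴.
Inner void (subtracted): 152 × 152, A = 23 104 mm², y = 95 mm, Ī = 44 482 901 mm⁴.
By symmetry the centroid is at mid-height, ȳ = 95 mm.
All pieces are centred on the centroidal x-axis, so I = ΣĪ (holes subtracted) = 64 117 932 mm⁴.
Repeating about the centroidal y-axis gives I_y = 64 117 932 mm⁴.
Polar second moment: J = I_x + I_y = 128 235 864 mm⁴.

J ≈ 1.282 × 10⁸ mm⁴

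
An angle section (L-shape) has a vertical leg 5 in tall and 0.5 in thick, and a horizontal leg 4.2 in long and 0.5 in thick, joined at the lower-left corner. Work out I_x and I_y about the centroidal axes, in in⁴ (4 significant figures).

I_x ≈ 10.63 in⁴, I_y ≈ 6.851 in⁴

Split into non-overlapping primitives; take the origin at the lower-left of the bounding box.
Vertical leg: 0.5 × 5, A = 2.5 in², y = 2.5 in, Ī = 5.20833 in⁴.
Horizontal leg (remainder): 3.7 × 0.5, A = 1.85 in², y = 0.25 in, Ī = 0.0385417 in⁴.
Centroid: ȳ = ΣA·y / ΣA = 1.5431 in.
Transfer each piece to the centroidal x-axis using Ī + A·d² with d = y − 1.5431:
  vertical leg: d = 0.956897 in → contributes +7.49746 in⁴
  horizontal leg (remainder): d = -1.2931 in → contributes +3.13196 in⁴
Total I = 10.6294 in⁴.
For the y-axis: x̄ = 1.1431 in.
Repeating about the centroidal y-axis gives I_y = 6.85142 in⁴.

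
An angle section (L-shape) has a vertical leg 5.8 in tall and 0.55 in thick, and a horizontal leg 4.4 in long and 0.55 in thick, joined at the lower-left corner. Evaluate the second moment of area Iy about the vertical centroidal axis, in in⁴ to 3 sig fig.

Iy ≈ 8.86 in⁴

Split into non-overlapping primitives; take the origin at the lower-left of the bounding box.
Vertical leg: 0.55 × 5.8, A = 3.19 in², x = 0.275 in, Ī = 0.080415 in⁴.
Horizontal leg (remainder): 3.85 × 0.55, A = 2.1175 in², x = 2.475 in, Ī = 2.6156 in⁴.
Centroid: x̄ = ΣA·x / ΣA = 1.1527 in.
Transfer each piece to the vertical centroidal axis using Ī + A·d² with d = x − 1.1527:
  vertical leg: d = -0.87772 in → contributes +2.538 in⁴
  horizontal leg (remainder): d = 1.3223 in → contributes +6.3178 in⁴
Total I = 8.8558 in⁴.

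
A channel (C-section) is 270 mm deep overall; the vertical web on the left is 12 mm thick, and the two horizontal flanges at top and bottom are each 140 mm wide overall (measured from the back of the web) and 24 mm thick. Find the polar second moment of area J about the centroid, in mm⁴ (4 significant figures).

Decompose the section into non-overlapping parts with the origin at the bottom-left of its bounding rectangle.
Web: 12 × 270, A = 3 240 mm², y = 135 mm, Ī = 19 683 000 mm⁴.
Top flange (beyond web): 128 × 24, A = 3 072 mm², y = 258 mm, Ī = 147 456 mm⁴.
Bottom flange (beyond web): 128 × 24, A = 3 072 mm², y = 12 mm, Ī = 147 456 mm⁴.
By symmetry the centroid is at mid-height, ȳ = 135 mm.
Transfer each piece to the centroidal x-axis using Ī + A·d² with d = y − 135:
  web: d = 0 mm → contributes +19 683 000 mm⁴
  top flange (beyond web): d = 123 mm → contributes +46 623 744 mm⁴
  bottom flange (beyond web): d = -123 mm → contributes +46 623 744 mm⁴
Total I = 112 930 488 mm⁴.
For the y-axis: x̄ = 51.8312 mm.
Repeating about the centroidal y-axis gives I_y = 18 822 005 mm⁴.
Polar second moment: J = I_x + I_y = 131 752 493 mm⁴.

J ≈ 1.318 × 10⁸ mm⁴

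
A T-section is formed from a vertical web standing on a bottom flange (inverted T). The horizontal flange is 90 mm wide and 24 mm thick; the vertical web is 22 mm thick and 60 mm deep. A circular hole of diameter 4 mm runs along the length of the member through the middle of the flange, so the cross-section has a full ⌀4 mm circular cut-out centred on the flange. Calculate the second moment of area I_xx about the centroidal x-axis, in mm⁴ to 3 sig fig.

Treat the section as a set of non-overlapping primitives; coordinates are from the bounding-box lower-left.
Flange: 90 × 24, A = 2 160 mm², y = 12 mm, Ī = 103 680 mm⁴.
Web: 22 × 60, A = 1 320 mm², y = 54 mm, Ī = 396 000 mm⁴.
Hole (subtracted): ⌀4, A = 12.566 mm², y = 12 mm, Ī = 12.566 mm⁴.
Centroid: ȳ = ΣA·y / ΣA = 27.989 mm.
Transfer each piece to the centroidal x-axis using Ī + A·d² with d = y − 27.989:
  flange: d = -15.989 mm → contributes +655 864 mm⁴
  web: d = 26.011 mm → contributes +1 289 091 mm⁴
  hole: d = -15.989 mm → contributes −3 225 mm⁴
Total I = 1 941 730 mm⁴.

I_xx ≈ 1.94 × 10⁶ mm⁴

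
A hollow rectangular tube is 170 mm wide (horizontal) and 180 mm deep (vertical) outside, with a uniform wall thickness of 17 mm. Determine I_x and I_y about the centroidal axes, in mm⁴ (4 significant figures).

I_x ≈ 4.735 × 10⁷ mm⁴, I_y ≈ 4.309 × 10⁷ mm⁴

Break the section into simple shapes (no overlaps), measuring from the bottom-left corner of the bounding box.
Outer rectangle: 170 × 180, A = 30 600 mm², y = 90 mm, Ī = 82 620 000 mm⁴.
Inner void (subtracted): 136 × 146, A = 19 856 mm², y = 90 mm, Ī = 35 270 875 mm⁴.
By symmetry the centroid is at mid-height, ȳ = 90 mm.
All pieces are centred on the centroidal x-axis, so I = ΣĪ (holes subtracted) = 47 349 125 mm⁴.
Repeating about the centroidal y-axis gives I_y = 43 090 285 mm⁴.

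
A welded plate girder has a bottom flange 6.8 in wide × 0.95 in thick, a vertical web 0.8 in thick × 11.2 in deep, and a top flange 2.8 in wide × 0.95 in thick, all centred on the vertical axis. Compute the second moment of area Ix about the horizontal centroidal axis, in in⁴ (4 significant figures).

Ix ≈ 401.5 in⁴

Treat the section as a set of non-overlapping primitives; coordinates are from the bounding-box lower-left.
Bottom plate: 6.8 × 0.95, A = 6.46 in², y = 0.475 in, Ī = 0.485846 in⁴.
Web plate: 0.8 × 11.2, A = 8.96 in², y = 6.55 in, Ī = 93.6619 in⁴.
Top plate: 2.8 × 0.95, A = 2.66 in², y = 12.625 in, Ī = 0.200054 in⁴.
Centroid: ȳ = ΣA·y / ΣA = 5.27317 in.
Transfer each piece to the horizontal centroidal axis using Ī + A·d² with d = y − 5.27317:
  bottom plate: d = -4.79817 in → contributes +149.211 in⁴
  web plate: d = 1.27683 in → contributes +108.269 in⁴
  top plate: d = 7.35183 in → contributes +143.971 in⁴
Total I = 401.452 in⁴.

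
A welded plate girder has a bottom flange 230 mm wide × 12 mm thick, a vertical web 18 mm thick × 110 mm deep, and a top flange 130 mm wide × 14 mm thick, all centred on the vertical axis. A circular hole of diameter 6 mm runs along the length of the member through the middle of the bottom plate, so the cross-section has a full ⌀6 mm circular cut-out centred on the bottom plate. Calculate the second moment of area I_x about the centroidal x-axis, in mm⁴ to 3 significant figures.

I_x ≈ 1.88 × 10⁷ mm⁴

Break the section into simple shapes (no overlaps), measuring from the bottom-left corner of the bounding box.
Bottom plate: 230 × 12, A = 2 760 mm², y = 6 mm, Ī = 33 120 mm⁴.
Web plate: 18 × 110, A = 1 980 mm², y = 67 mm, Ī = 1 996 500 mm⁴.
Top plate: 130 × 14, A = 1 820 mm², y = 129 mm, Ī = 29 727 mm⁴.
Hole (subtracted): ⌀6, A = 28.274 mm², y = 6 mm, Ī = 63.617 mm⁴.
Centroid: ȳ = ΣA·y / ΣA = 58.764 mm.
Transfer each piece to the centroidal x-axis using Ī + A·d² with d = y − 58.764:
  bottom plate: d = -52.764 mm → contributes +7 717 071 mm⁴
  web plate: d = 8.236 mm → contributes +2 130 807 mm⁴
  top plate: d = 70.236 mm → contributes +9 007 960 mm⁴
  hole: d = -52.764 mm → contributes −78 780 mm⁴
Total I = 18 777 057 mm⁴.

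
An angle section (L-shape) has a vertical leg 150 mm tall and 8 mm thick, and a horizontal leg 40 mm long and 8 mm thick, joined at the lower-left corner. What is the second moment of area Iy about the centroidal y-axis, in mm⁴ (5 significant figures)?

Iy ≈ 1.1264 × 10⁵ mm⁴

Treat the section as a set of non-overlapping primitives; coordinates are from the bounding-box lower-left.
Vertical leg: 8 × 150, A = 1 200 mm², x = 4 mm, Ī = 6 400 mm⁴.
Horizontal leg (remainder): 32 × 8, A = 256 mm², x = 24 mm, Ī = 21845.33 mm⁴.
Centroid: x̄ = ΣA·x / ΣA = 7.516484 mm.
Transfer each piece to the centroidal y-axis using Ī + A·d² with d = x − 7.516484:
  vertical leg: d = -3.516484 mm → contributes +21238.79 mm⁴
  horizontal leg (remainder): d = 16.48352 mm → contributes +91402.15 mm⁴
Total I = 112640.9 mm⁴.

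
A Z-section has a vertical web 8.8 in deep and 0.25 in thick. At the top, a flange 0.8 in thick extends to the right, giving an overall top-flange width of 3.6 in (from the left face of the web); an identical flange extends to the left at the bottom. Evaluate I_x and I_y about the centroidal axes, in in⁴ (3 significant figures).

I_x ≈ 100 in⁴, I_y ≈ 22.4 in⁴

Decompose the section into non-overlapping parts with the origin at the bottom-left of its bounding rectangle.
Web: 0.25 × 8.8, A = 2.2 in², y = 4.4 in, Ī = 14.197 in⁴.
Top flange (beyond web): 3.35 × 0.8, A = 2.68 in², y = 8.4 in, Ī = 0.14293 in⁴.
Bottom flange (beyond web): 3.35 × 0.8, A = 2.68 in², y = 0.4 in, Ī = 0.14293 in⁴.
Centroid: ȳ = ΣA·y / ΣA = 4.4 in.
Transfer each piece to the centroidal x-axis using Ī + A·d² with d = y − 4.4:
  web: d = 0 in → contributes +14.197 in⁴
  top flange (beyond web): d = 4 in → contributes +43.023 in⁴
  bottom flange (beyond web): d = -4 in → contributes +43.023 in⁴
Total I = 100.24 in⁴.
For the y-axis: x̄ = 3.475 in.
Repeating about the centroidal y-axis gives I_y = 22.391 in⁴.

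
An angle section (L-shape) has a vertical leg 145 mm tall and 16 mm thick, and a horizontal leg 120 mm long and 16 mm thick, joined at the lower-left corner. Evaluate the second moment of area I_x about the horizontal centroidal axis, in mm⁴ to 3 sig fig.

I_x ≈ 8.13 × 10⁶ mm⁴

Break the section into simple shapes (no overlaps), measuring from the bottom-left corner of the bounding box.
Vertical leg: 16 × 145, A = 2 320 mm², y = 72.5 mm, Ī = 4 064 833 mm⁴.
Horizontal leg (remainder): 104 × 16, A = 1 664 mm², y = 8 mm, Ī = 35 499 mm⁴.
Centroid: ȳ = ΣA·y / ΣA = 45.56 mm.
Transfer each piece to the horizontal centroidal axis using Ī + A·d² with d = y − 45.56:
  vertical leg: d = 26.94 mm → contributes +5 748 575 mm⁴
  horizontal leg (remainder): d = -37.56 mm → contributes +2 383 023 mm⁴
Total I = 8 131 598 mm⁴.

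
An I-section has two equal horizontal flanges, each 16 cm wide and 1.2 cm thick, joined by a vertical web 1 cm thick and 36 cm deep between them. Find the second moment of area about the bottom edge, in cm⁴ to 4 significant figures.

I_base ≈ 4.460 × 10⁴ cm⁴

Treat the section as a set of non-overlapping primitives; coordinates are from the bounding-box lower-left.
Bottom flange: 16 × 1.2, A = 19.2 cm², y = 0.6 cm, Ī = 2.304 cm⁴.
Web: 1 × 36, A = 36 cm², y = 19.2 cm, Ī = 3 888 cm⁴.
Top flange: 16 × 1.2, A = 19.2 cm², y = 37.8 cm, Ī = 2.304 cm⁴.
Transfer each piece to the base of the section using Ī + A·d² with d = y − 0:
  bottom flange: d = 0.6 cm → contributes +9.216 cm⁴
  web: d = 19.2 cm → contributes +17 159 cm⁴
  top flange: d = 37.8 cm → contributes +27 436 cm⁴
Total I = 44604.3 cm⁴.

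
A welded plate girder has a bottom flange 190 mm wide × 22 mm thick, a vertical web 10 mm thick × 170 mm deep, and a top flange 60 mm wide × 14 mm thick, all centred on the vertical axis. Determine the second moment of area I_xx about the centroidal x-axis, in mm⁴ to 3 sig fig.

I_xx ≈ 3.43 × 10⁷ mm⁴

Treat the section as a set of non-overlapping primitives; coordinates are from the bounding-box lower-left.
Bottom plate: 190 × 22, A = 4 180 mm², y = 11 mm, Ī = 168 593 mm⁴.
Web plate: 10 × 170, A = 1 700 mm², y = 107 mm, Ī = 4 094 167 mm⁴.
Top plate: 60 × 14, A = 840 mm², y = 199 mm, Ī = 13 720 mm⁴.
Centroid: ȳ = ΣA·y / ΣA = 58.786 mm.
Transfer each piece to the centroidal x-axis using Ī + A·d² with d = y − 58.786:
  bottom plate: d = -47.786 mm → contributes +9 713 517 mm⁴
  web plate: d = 48.214 mm → contributes +8 046 016 mm⁴
  top plate: d = 140.21 mm → contributes +16 528 159 mm⁴
Total I = 34 287 691 mm⁴.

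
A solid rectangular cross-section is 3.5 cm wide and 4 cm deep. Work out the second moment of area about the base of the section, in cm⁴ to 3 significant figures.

I_base ≈ 74.7 cm⁴

The section: 3.5 × 4, A = 14 cm², y = 2 cm, Ī = 18.667 cm⁴.
Transfer it to the base of the section using Ī + A·d² with d = y − 0:
  the section: d = 2 cm → contributes +74.667 cm⁴
Total I = 74.667 cm⁴.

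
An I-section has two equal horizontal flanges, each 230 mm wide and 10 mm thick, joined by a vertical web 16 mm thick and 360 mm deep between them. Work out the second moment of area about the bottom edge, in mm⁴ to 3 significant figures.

I_base ≈ 5.94 × 10⁸ mm⁴

Decompose the section into non-overlapping parts with the origin at the bottom-left of its bounding rectangle.
Bottom flange: 230 × 10, A = 2 300 mm², y = 5 mm, Ī = 19 167 mm⁴.
Web: 16 × 360, A = 5 760 mm², y = 190 mm, Ī = 62 208 000 mm⁴.
Top flange: 230 × 10, A = 2 300 mm², y = 375 mm, Ī = 19 167 mm⁴.
Transfer each piece to the base of the section using Ī + A·d² with d = y − 0:
  bottom flange: d = 5 mm → contributes +76 667 mm⁴
  web: d = 190 mm → contributes +270 144 000 mm⁴
  top flange: d = 375 mm → contributes +323 456 667 mm⁴
Total I = 593 677 333 mm⁴.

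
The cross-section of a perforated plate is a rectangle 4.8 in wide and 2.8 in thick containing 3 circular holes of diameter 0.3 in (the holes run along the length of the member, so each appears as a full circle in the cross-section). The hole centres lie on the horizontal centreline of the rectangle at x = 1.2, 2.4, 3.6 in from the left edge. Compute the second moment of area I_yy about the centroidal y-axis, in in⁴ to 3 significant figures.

I_yy ≈ 25.6 in⁴

Treat the section as a set of non-overlapping primitives; coordinates are from the bounding-box lower-left.
Plate: 4.8 × 2.8, A = 13.44 in², x = 2.4 in, Ī = 25.805 in⁴.
Hole 1 (subtracted): ⌀0.3, A = 0.070686 in², x = 1.2 in, Ī = 0.00039761 in⁴.
Hole 2 (subtracted): ⌀0.3, A = 0.070686 in², x = 2.4 in, Ī = 0.00039761 in⁴.
Hole 3 (subtracted): ⌀0.3, A = 0.070686 in², x = 3.6 in, Ī = 0.00039761 in⁴.
By symmetry the centroid is at mid-width, x̄ = 2.4 in.
Transfer each piece to the centroidal y-axis using Ī + A·d² with d = x − 2.4:
  plate: d = 0 in → contributes +25.805 in⁴
  hole 1: d = -1.2 in → contributes −0.10219 in⁴
  hole 2: d = 0 in → contributes −0.00039761 in⁴
  hole 3: d = 1.2 in → contributes −0.10219 in⁴
Total I = 25.6 in⁴.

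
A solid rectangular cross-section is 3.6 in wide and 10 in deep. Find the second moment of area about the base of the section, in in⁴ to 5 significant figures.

I_base ≈ 1200.0 in⁴

The section: 3.6 × 10, A = 36 in², y = 5 in, Ī = 300 in⁴.
Transfer it to a horizontal axis along the bottom face using Ī + A·d² with d = y − 0:
  the section: d = 5 in → contributes +1 200 in⁴
Total I = 1 200 in⁴.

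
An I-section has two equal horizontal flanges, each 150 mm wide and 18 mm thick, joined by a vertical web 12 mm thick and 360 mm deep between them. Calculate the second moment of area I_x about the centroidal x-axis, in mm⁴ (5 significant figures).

Treat the section as a set of non-overlapping primitives; coordinates are from the bounding-box lower-left.
Bottom flange: 150 × 18, A = 2 700 mm², y = 9 mm, Ī = 72 900 mm⁴.
Web: 12 × 360, A = 4 320 mm², y = 198 mm, Ī = 46 656 000 mm⁴.
Top flange: 150 × 18, A = 2 700 mm², y = 387 mm, Ī = 72 900 mm⁴.
By symmetry the centroid is at mid-height, ȳ = 198 mm.
Transfer each piece to the centroidal x-axis using Ī + A·d² with d = y − 198:
  bottom flange: d = -189 mm → contributes +96 519 600 mm⁴
  web: d = 0 mm → contributes +46 656 000 mm⁴
  top flange: d = 189 mm → contributes +96 519 600 mm⁴
Total I = 239 695 200 mm⁴.

I_x ≈ 2.3970 × 10⁸ mm⁴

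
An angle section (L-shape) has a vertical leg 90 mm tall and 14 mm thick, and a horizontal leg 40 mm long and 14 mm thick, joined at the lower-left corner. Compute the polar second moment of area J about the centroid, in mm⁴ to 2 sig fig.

J ≈ 1.4 × 10⁶ mm⁴

Treat the section as a set of non-overlapping primitives; coordinates are from the bounding-box lower-left.
Vertical leg: 14 × 90, A = 1 260 mm², y = 45 mm, Ī = 850 500 mm⁴.
Horizontal leg (remainder): 26 × 14, A = 364 mm², y = 7 mm, Ī = 5 945 mm⁴.
Centroid: ȳ = ΣA·y / ΣA = 36.48 mm.
Transfer each piece to the centroidal x-axis using Ī + A·d² with d = y − 36.48:
  vertical leg: d = 8.517 mm → contributes +941 905 mm⁴
  horizontal leg (remainder): d = -29.48 mm → contributes +322 346 mm⁴
Total I = 1 264 251 mm⁴.
For the y-axis: x̄ = 11.48 mm.
Repeating about the centroidal y-axis gives I_y = 154 051 mm⁴.
Polar second moment: J = I_x + I_y = 1 418 302 mm⁴.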